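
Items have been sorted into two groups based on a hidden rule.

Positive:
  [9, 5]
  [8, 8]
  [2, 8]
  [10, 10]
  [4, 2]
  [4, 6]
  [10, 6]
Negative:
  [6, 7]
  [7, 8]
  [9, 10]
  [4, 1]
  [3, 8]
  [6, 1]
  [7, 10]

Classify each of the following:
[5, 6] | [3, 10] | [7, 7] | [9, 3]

Negative, Negative, Positive, Positive

The pattern is that an item is 'Positive' exactly when: sum is even.
[5, 6]: 5+6 = 11, does not fit → Negative.
[3, 10]: 3+10 = 13, does not fit → Negative.
[7, 7]: 7+7 = 14, has this property → Positive.
[9, 3]: 9+3 = 12, has this property → Positive.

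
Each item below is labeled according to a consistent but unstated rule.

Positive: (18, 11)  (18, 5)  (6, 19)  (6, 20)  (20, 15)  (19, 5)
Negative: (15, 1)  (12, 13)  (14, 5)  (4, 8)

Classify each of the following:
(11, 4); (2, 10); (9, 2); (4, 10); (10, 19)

Negative, Negative, Negative, Negative, Positive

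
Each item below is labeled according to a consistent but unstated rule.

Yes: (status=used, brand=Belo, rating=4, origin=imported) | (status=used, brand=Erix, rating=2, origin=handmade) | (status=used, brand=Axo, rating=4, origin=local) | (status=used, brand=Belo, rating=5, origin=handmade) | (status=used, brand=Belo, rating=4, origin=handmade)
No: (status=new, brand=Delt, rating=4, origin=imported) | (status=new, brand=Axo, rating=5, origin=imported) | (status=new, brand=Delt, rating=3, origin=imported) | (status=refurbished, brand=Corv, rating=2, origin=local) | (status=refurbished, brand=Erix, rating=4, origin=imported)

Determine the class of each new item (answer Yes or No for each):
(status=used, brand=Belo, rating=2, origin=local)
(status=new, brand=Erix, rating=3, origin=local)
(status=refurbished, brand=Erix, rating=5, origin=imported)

Rule: status is used. This holds for each 'Yes' example and fails for each 'No' one.
(status=used, brand=Belo, rating=2, origin=local): status is used — passes, so Yes.
(status=new, brand=Erix, rating=3, origin=local): status is new — fails this test, so No.
(status=refurbished, brand=Erix, rating=5, origin=imported): status is refurbished — fails this test, so No.

Yes, No, No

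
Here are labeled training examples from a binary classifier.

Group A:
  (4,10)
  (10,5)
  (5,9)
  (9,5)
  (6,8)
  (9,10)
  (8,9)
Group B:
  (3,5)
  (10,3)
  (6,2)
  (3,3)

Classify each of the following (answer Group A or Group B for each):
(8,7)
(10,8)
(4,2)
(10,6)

Group A, Group A, Group B, Group A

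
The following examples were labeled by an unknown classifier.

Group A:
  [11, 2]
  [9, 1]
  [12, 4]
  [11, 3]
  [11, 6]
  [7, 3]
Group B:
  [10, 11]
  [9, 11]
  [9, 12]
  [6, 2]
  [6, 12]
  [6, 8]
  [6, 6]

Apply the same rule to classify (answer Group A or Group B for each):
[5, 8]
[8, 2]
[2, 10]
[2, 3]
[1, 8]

The simplest hypothesis consistent with all the labels is: first > second AND sum ≥ 10.
[5, 8] — 5 < 8, 5+8 = 13, hence Group B.
[8, 2] — 8 > 2, 8+2 = 10, hence Group A.
[2, 10] — 2 < 10, 2+10 = 12, hence Group B.
[2, 3] — 2 < 3, 2+3 = 5, hence Group B.
[1, 8] — 1 < 8, 1+8 = 9, hence Group B.

Group B, Group A, Group B, Group B, Group B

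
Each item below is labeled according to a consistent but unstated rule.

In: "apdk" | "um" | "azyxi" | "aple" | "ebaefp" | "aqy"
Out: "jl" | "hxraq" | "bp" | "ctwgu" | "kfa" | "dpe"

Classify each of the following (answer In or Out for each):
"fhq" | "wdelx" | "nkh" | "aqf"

Out, Out, Out, In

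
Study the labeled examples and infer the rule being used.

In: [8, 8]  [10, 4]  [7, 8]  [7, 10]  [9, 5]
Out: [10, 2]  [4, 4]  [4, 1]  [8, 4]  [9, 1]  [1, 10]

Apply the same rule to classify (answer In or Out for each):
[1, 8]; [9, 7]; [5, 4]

Out, In, Out

Rule: sum ≥ 14. This holds for each 'In' example and fails for each 'Out' one.
[1, 8]: 1+8 = 9, doesn't match → Out.
[9, 7]: 9+7 = 16, matches → In.
[5, 4]: 5+4 = 9, doesn't match → Out.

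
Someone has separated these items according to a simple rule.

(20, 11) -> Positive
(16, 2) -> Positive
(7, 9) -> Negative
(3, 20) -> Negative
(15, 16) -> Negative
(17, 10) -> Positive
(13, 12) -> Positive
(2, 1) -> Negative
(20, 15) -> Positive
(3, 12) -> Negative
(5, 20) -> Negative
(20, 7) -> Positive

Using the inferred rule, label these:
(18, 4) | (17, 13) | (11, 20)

Positive, Positive, Negative

The simplest hypothesis consistent with all the labels is: first > second AND sum ≥ 15.
Positive: (18, 4), since 18 > 4, 18+4 = 22. Positive: (17, 13), since 17 > 13, 17+13 = 30. Negative: (11, 20), since 11 < 20, 11+20 = 31.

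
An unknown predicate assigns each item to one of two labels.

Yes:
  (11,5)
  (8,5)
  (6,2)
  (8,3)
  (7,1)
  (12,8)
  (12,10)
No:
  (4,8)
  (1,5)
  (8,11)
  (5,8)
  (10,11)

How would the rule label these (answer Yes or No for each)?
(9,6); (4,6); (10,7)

Yes, No, Yes

'Yes' ⟺ first > second.
(9,6): 9 > 6, has this property → Yes.
(4,6): 4 < 6, does not fit → No.
(10,7): 10 > 7, has this property → Yes.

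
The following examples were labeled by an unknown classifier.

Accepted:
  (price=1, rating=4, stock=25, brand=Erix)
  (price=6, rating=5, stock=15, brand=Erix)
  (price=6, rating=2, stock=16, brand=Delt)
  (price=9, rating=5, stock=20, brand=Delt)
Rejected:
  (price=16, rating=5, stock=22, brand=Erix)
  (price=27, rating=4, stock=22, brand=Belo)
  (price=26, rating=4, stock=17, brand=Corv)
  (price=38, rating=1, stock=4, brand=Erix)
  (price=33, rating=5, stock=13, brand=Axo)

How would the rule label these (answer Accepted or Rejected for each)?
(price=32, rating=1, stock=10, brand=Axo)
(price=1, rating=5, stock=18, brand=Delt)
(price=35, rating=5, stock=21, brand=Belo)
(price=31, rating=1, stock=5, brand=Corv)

Rejected, Accepted, Rejected, Rejected

Rule: price ≤ 9. This holds for each 'Accepted' example and fails for each 'Rejected' one.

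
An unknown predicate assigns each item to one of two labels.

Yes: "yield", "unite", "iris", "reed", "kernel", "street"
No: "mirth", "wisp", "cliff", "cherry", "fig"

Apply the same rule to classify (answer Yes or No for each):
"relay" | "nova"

Yes, Yes

The classifier is using: has ≥ 2 vowels.
"relay" → 2 vowels → Yes. "nova" → 2 vowels → Yes.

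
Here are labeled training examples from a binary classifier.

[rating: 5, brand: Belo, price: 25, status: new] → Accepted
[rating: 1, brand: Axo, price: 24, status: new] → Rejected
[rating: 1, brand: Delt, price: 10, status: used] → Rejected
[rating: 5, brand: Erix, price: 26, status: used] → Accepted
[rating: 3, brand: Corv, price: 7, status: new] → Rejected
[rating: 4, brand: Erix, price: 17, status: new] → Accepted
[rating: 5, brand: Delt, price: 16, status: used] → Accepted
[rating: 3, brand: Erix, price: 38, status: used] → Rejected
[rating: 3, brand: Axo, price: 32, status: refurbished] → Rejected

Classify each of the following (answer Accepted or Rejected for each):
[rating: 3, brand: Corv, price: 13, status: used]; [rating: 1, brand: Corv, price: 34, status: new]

The pattern is that an item is 'Accepted' exactly when: rating ≥ 4.
[rating: 3, brand: Corv, price: 13, status: used] → rating = 3 → Rejected.
[rating: 1, brand: Corv, price: 34, status: new] → rating = 1 → Rejected.

Rejected, Rejected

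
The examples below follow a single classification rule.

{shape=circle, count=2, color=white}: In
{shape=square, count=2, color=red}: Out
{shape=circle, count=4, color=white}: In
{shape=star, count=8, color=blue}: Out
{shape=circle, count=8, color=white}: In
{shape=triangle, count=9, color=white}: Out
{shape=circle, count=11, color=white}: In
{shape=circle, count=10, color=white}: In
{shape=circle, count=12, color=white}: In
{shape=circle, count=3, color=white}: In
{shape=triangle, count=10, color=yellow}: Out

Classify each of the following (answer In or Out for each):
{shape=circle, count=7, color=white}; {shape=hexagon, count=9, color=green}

Rule: shape is circle. This holds for each 'In' example and fails for each 'Out' one.

In, Out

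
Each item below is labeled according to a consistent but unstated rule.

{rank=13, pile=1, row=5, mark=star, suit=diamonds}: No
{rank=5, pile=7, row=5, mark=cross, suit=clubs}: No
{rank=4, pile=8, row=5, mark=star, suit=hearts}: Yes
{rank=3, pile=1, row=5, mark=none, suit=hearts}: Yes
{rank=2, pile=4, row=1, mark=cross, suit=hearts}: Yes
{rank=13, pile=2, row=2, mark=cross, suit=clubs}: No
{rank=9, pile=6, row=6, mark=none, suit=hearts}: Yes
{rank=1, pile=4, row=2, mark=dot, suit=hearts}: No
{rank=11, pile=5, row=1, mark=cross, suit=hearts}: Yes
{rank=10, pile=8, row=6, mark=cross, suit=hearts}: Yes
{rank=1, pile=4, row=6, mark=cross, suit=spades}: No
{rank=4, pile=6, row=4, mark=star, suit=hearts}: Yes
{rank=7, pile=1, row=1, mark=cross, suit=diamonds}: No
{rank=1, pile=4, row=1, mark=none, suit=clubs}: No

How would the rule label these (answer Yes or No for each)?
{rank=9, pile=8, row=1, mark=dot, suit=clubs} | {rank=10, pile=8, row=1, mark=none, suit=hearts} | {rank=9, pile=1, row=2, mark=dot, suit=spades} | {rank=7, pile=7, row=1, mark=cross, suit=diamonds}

No, Yes, No, No

The common property of the 'Yes' items is: suit is hearts AND rank ≥ 2. No 'No' item has it.
{rank=9, pile=8, row=1, mark=dot, suit=clubs} → suit is clubs, rank = 9 → No.
{rank=10, pile=8, row=1, mark=none, suit=hearts} → suit is hearts, rank = 10 → Yes.
{rank=9, pile=1, row=2, mark=dot, suit=spades} → suit is spades, rank = 9 → No.
{rank=7, pile=7, row=1, mark=cross, suit=diamonds} → suit is diamonds, rank = 7 → No.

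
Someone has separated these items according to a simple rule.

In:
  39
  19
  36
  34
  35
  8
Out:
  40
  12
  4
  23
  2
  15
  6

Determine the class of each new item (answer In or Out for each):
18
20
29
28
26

In, Out, In, In, In

Every 'In' example satisfies: digit sum ≥ 7. None of the 'Out' examples do.
18: digit sum 1+8 = 9 — qualifies, so In. 20: digit sum 2+0 = 2 — does not pass, so Out. 29: digit sum 2+9 = 11 — qualifies, so In. 28: digit sum 2+8 = 10 — qualifies, so In. 26: digit sum 2+6 = 8 — qualifies, so In.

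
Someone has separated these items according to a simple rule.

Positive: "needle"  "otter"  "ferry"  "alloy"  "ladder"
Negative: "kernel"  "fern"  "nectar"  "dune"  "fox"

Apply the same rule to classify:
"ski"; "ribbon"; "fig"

The common property of the 'Positive' items is: has a double letter. No 'Negative' item has it.
Negative: "ski", since no doubled letter.
Positive: "ribbon", since 'bb' doubled.
Negative: "fig", since no doubled letter.

Negative, Positive, Negative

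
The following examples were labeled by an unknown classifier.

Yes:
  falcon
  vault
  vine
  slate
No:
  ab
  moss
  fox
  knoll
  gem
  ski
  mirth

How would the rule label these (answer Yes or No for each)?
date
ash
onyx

Yes, No, No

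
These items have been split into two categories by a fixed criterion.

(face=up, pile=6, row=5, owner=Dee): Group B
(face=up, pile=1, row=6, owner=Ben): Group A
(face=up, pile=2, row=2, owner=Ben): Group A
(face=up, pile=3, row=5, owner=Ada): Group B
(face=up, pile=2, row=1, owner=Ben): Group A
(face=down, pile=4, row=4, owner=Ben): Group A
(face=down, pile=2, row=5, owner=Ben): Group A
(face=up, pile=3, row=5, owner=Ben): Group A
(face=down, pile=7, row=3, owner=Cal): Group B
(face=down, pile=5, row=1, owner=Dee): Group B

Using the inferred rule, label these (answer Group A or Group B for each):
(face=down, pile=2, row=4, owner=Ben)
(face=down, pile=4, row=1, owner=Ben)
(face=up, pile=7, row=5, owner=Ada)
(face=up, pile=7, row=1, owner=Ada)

Group A, Group A, Group B, Group B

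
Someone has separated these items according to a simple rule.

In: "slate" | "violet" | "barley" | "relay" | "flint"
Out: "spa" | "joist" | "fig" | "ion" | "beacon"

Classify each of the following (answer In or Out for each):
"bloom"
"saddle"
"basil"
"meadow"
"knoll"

Comparing the two groups points to one rule — contains 'l'.

In, In, In, Out, In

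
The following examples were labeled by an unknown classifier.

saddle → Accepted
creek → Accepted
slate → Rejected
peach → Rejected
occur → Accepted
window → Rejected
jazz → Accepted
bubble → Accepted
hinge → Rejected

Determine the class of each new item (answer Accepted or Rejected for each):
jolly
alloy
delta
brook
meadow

Accepted, Accepted, Rejected, Accepted, Rejected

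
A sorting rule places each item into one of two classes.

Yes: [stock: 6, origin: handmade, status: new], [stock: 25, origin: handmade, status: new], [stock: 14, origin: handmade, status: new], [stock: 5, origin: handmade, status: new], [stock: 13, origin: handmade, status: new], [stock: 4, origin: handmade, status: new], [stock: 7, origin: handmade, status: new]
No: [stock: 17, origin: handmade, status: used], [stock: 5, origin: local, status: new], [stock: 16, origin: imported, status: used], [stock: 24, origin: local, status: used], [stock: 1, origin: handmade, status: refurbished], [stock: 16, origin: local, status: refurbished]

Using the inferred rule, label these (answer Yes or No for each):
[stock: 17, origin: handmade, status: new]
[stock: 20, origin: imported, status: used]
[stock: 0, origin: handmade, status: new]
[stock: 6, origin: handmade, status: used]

Yes, No, Yes, No

The common property of the 'Yes' items is: status is new AND origin is handmade. No 'No' item has it.
[stock: 17, origin: handmade, status: new]: status is new, origin is handmade, meets the rule → Yes. [stock: 20, origin: imported, status: used]: status is used, origin is imported, fails this test → No. [stock: 0, origin: handmade, status: new]: status is new, origin is handmade, meets the rule → Yes. [stock: 6, origin: handmade, status: used]: status is used, origin is handmade, fails this test → No.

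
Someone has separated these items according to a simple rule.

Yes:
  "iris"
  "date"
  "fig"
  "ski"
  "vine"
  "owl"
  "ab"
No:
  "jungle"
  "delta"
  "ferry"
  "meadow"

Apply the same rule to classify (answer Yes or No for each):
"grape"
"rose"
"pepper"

The simplest hypothesis consistent with all the labels is: length ≤ 4.
"grape": length 5 — lacks this property, so No. "rose": length 4 — passes, so Yes. "pepper": length 6 — lacks this property, so No.

No, Yes, No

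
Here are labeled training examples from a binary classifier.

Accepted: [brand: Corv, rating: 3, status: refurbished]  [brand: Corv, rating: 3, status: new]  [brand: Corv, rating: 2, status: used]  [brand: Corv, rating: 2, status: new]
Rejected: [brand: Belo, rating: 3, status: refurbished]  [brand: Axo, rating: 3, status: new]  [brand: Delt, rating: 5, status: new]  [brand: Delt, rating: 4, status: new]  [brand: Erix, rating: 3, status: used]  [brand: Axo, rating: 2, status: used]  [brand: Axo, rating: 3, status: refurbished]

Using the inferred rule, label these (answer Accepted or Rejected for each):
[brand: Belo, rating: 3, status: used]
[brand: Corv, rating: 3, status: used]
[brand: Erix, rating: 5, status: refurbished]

Rejected, Accepted, Rejected

The classifier is using: brand is Corv.
[brand: Belo, rating: 3, status: used]: brand is Belo — fails the rule, so Rejected. [brand: Corv, rating: 3, status: used]: brand is Corv — meets the rule, so Accepted. [brand: Erix, rating: 5, status: refurbished]: brand is Erix — fails the rule, so Rejected.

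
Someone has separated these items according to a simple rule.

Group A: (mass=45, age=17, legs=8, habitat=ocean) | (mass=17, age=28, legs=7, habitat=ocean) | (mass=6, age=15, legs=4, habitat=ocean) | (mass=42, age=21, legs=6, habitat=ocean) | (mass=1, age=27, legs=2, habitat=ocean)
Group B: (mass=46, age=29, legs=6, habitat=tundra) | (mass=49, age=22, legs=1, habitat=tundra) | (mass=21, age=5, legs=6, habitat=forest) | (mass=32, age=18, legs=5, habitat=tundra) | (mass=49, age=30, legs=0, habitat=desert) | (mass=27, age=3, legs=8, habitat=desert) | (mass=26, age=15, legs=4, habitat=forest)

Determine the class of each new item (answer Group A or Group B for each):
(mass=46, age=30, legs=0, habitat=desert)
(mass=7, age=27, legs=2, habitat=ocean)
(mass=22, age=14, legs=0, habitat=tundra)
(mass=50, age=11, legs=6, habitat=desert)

The distinguishing property — habitat is ocean — holds for all the 'Group A' cases and none of the 'Group B' cases.
(mass=46, age=30, legs=0, habitat=desert): habitat is desert, doesn't qualify → Group B. (mass=7, age=27, legs=2, habitat=ocean): habitat is ocean, satisfies this → Group A. (mass=22, age=14, legs=0, habitat=tundra): habitat is tundra, doesn't qualify → Group B. (mass=50, age=11, legs=6, habitat=desert): habitat is desert, doesn't qualify → Group B.

Group B, Group A, Group B, Group B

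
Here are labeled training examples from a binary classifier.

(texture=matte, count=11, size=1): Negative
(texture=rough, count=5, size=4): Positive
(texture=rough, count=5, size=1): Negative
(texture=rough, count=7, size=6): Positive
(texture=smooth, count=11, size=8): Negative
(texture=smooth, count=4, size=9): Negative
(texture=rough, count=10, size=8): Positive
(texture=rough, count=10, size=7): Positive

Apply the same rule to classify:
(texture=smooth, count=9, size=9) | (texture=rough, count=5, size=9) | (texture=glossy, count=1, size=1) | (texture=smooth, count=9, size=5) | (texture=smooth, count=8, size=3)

Negative, Positive, Negative, Negative, Negative

The simplest hypothesis consistent with all the labels is: texture is rough AND size ≥ 4.
(texture=smooth, count=9, size=9): texture is smooth, size = 9, does not pass → Negative. (texture=rough, count=5, size=9): texture is rough, size = 9, passes → Positive. (texture=glossy, count=1, size=1): texture is glossy, size = 1, does not pass → Negative. (texture=smooth, count=9, size=5): texture is smooth, size = 5, does not pass → Negative. (texture=smooth, count=8, size=3): texture is smooth, size = 3, does not pass → Negative.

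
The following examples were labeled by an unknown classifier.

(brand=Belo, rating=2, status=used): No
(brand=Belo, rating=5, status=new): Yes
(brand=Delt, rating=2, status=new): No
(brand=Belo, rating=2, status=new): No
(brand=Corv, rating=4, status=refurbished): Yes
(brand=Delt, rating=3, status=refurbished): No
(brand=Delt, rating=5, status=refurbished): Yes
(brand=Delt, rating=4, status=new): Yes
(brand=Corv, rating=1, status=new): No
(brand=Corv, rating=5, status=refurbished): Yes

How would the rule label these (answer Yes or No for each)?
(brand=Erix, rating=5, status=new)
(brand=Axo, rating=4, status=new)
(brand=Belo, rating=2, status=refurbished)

The simplest hypothesis consistent with all the labels is: rating ≥ 4.
(brand=Erix, rating=5, status=new) — rating = 5, hence Yes.
(brand=Axo, rating=4, status=new) — rating = 4, hence Yes.
(brand=Belo, rating=2, status=refurbished) — rating = 2, hence No.

Yes, Yes, No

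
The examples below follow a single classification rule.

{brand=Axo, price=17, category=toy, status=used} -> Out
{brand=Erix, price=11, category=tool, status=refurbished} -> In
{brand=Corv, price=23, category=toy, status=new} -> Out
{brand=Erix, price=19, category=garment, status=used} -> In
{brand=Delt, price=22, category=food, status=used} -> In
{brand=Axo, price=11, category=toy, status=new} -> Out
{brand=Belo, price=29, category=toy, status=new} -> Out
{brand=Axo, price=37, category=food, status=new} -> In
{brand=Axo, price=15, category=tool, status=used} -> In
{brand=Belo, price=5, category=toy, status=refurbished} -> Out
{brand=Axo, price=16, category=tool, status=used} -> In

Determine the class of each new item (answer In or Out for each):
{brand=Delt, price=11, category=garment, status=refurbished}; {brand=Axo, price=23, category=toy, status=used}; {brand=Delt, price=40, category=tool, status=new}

The rule appears to be: category is not toy.
{brand=Delt, price=11, category=garment, status=refurbished}: category is garment, meets the rule → In. {brand=Axo, price=23, category=toy, status=used}: category is toy, fails the rule → Out. {brand=Delt, price=40, category=tool, status=new}: category is tool, meets the rule → In.

In, Out, In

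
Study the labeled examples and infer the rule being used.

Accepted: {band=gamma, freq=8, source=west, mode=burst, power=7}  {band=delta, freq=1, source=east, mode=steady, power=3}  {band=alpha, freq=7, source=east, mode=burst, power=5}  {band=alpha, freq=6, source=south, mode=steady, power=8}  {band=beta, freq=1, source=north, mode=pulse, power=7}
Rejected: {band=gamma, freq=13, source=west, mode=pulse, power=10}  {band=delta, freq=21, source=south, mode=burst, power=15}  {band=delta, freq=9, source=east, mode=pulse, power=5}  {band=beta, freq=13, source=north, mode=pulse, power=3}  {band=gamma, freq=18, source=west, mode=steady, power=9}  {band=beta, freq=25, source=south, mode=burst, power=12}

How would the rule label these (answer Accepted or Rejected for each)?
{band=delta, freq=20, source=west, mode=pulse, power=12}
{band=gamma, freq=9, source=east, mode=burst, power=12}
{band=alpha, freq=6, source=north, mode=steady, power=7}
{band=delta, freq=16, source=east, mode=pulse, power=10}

All 'Accepted' examples share one property — freq ≤ 8 — and every 'Rejected' example lacks it.
{band=delta, freq=20, source=west, mode=pulse, power=12}: freq = 20, does not satisfy this → Rejected.
{band=gamma, freq=9, source=east, mode=burst, power=12}: freq = 9, does not satisfy this → Rejected.
{band=alpha, freq=6, source=north, mode=steady, power=7}: freq = 6, checks out → Accepted.
{band=delta, freq=16, source=east, mode=pulse, power=10}: freq = 16, does not satisfy this → Rejected.

Rejected, Rejected, Accepted, Rejected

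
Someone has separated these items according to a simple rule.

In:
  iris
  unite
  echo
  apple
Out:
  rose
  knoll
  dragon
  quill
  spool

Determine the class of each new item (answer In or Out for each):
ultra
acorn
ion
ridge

In, In, In, Out

Rule: starts with a vowel. This holds for each 'In' example and fails for each 'Out' one.
ultra: In (starts with 'u'). acorn: In (starts with 'a'). ion: In (starts with 'i'). ridge: Out (starts with 'r').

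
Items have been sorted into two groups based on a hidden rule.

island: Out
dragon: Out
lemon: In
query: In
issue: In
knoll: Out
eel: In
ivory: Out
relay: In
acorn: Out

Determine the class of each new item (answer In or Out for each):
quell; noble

In, In

The classifier is using: contains 'e'.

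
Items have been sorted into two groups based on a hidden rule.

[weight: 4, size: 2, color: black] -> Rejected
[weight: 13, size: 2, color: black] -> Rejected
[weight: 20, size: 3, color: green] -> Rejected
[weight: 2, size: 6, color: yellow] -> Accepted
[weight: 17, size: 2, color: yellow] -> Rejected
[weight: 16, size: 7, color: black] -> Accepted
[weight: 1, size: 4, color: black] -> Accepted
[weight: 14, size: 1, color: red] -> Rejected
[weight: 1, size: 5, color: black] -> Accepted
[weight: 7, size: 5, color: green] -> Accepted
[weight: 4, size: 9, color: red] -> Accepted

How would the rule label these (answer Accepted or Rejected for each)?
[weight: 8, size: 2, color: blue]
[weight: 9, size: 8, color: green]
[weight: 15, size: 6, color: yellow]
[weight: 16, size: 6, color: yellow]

Rejected, Accepted, Accepted, Accepted

The rule appears to be: size ≥ 4.
Rejected: [weight: 8, size: 2, color: blue], since size = 2.
Accepted: [weight: 9, size: 8, color: green], since size = 8.
Accepted: [weight: 15, size: 6, color: yellow], since size = 6.
Accepted: [weight: 16, size: 6, color: yellow], since size = 6.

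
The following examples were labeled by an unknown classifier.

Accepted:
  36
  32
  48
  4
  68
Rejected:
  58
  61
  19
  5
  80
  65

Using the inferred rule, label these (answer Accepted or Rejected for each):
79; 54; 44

Rejected, Rejected, Accepted

A rule that fits every label: multiple of 4 AND at most 68 — true of each 'Accepted' example, false of each 'Rejected' one.
Rejected: 79, since 79 = 4·19 + 3, 79 > 68. Rejected: 54, since 54 = 4·13 + 2, 54 ≤ 68. Accepted: 44, since 44 = 4·11, 44 ≤ 68.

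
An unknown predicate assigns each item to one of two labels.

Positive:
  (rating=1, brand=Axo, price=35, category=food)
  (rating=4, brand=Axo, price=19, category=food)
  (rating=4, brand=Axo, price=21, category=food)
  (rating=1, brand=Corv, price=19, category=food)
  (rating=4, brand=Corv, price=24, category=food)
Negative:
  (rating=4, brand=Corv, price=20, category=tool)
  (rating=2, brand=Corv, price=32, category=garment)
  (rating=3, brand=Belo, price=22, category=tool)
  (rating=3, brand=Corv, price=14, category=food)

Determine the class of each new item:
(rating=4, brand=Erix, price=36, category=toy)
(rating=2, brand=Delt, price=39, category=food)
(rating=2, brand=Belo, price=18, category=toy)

Negative, Positive, Negative

The distinguishing property — category is food AND price ≥ 19 — holds for all the 'Positive' cases and none of the 'Negative' cases.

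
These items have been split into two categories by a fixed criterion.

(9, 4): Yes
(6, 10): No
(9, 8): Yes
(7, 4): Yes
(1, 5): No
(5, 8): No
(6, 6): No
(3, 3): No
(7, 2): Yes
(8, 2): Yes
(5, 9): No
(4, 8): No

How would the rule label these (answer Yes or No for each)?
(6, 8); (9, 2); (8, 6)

No, Yes, Yes

The pattern is that an item is 'Yes' exactly when: first > second.
No: (6, 8), since 6 < 8.
Yes: (9, 2), since 9 > 2.
Yes: (8, 6), since 8 > 6.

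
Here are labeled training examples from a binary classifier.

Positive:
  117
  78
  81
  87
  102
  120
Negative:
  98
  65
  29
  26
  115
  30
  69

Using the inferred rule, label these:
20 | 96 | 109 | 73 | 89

All 'Positive' examples share one property — multiple of 3 AND at least 78 — and every 'Negative' example lacks it.
20 → 20 = 3·6 + 2, 20 < 78 → Negative. 96 → 96 = 3·32, 96 ≥ 78 → Positive. 109 → 109 = 3·36 + 1, 109 ≥ 78 → Negative. 73 → 73 = 3·24 + 1, 73 < 78 → Negative. 89 → 89 = 3·29 + 2, 89 ≥ 78 → Negative.

Negative, Positive, Negative, Negative, Negative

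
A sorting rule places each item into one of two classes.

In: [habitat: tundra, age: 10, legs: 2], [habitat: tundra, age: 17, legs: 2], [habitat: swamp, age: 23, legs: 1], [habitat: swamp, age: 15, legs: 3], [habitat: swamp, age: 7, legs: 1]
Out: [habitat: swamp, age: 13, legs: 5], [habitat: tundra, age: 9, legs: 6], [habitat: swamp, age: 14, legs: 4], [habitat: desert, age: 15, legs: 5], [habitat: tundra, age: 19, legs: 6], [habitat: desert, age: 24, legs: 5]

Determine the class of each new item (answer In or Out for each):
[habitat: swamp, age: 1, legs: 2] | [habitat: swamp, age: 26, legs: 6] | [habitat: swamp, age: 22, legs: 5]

The classifier is using: legs ≤ 3.
[habitat: swamp, age: 1, legs: 2] — legs = 2, hence In.
[habitat: swamp, age: 26, legs: 6] — legs = 6, hence Out.
[habitat: swamp, age: 22, legs: 5] — legs = 5, hence Out.

In, Out, Out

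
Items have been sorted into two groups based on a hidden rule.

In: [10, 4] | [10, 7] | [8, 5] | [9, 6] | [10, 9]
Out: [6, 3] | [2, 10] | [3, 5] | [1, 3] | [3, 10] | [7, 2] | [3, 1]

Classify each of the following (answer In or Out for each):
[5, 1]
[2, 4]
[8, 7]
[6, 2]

All 'In' examples share one property — first ≥ 8 — and every 'Out' example lacks it.

Out, Out, In, Out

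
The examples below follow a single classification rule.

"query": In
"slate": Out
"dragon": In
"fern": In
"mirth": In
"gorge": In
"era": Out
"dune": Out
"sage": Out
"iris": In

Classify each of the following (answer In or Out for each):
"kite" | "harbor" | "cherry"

The distinguishing property — length ≥ 4 AND contains 'r' — holds for all the 'In' cases and none of the 'Out' cases.

Out, In, In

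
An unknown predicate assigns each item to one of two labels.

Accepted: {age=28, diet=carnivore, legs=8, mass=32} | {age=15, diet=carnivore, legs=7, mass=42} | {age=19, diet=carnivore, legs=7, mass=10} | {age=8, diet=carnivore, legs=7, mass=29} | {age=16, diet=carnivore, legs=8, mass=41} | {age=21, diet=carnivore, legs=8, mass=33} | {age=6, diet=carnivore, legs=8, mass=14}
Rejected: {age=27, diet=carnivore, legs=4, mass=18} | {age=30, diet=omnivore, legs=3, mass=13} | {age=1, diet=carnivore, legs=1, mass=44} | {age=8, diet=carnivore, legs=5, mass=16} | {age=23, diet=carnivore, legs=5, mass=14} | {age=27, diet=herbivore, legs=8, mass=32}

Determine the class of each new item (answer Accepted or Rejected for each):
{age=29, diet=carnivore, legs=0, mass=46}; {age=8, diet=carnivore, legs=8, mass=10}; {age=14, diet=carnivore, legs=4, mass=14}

All 'Accepted' examples share one property — diet is carnivore AND legs ≥ 7 — and every 'Rejected' example lacks it.

Rejected, Accepted, Rejected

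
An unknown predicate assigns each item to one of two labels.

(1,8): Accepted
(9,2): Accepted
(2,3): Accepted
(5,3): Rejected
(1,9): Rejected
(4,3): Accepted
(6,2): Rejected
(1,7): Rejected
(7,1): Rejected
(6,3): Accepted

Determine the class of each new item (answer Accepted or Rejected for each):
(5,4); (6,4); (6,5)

Accepted, Rejected, Accepted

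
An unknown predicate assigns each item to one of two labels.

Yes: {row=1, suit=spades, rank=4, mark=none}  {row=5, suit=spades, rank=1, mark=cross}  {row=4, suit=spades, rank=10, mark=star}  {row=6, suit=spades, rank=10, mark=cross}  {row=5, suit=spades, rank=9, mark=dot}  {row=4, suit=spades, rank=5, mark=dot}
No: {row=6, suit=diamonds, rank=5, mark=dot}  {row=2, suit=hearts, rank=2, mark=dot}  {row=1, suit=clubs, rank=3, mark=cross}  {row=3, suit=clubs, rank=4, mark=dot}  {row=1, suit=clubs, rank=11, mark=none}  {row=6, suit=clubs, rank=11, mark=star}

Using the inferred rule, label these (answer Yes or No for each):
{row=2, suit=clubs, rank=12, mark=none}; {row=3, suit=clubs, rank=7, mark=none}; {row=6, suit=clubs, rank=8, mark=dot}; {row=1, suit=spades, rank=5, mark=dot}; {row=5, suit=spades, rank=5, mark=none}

No, No, No, Yes, Yes

All 'Yes' examples share one property — suit is spades — and every 'No' example lacks it.
{row=2, suit=clubs, rank=12, mark=none}: No (suit is clubs).
{row=3, suit=clubs, rank=7, mark=none}: No (suit is clubs).
{row=6, suit=clubs, rank=8, mark=dot}: No (suit is clubs).
{row=1, suit=spades, rank=5, mark=dot}: Yes (suit is spades).
{row=5, suit=spades, rank=5, mark=none}: Yes (suit is spades).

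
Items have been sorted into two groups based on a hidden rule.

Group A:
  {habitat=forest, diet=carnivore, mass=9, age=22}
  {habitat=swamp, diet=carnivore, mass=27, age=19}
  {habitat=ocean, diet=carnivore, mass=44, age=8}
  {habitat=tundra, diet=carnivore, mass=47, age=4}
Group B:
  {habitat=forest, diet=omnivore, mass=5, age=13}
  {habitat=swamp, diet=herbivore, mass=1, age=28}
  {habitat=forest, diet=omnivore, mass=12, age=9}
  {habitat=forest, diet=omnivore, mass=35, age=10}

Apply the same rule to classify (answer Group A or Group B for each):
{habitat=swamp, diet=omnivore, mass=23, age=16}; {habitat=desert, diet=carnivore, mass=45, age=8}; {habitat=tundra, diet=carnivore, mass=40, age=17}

A rule that fits every label: diet is carnivore — true of each 'Group A' example, false of each 'Group B' one.
{habitat=swamp, diet=omnivore, mass=23, age=16}: diet is omnivore — does not satisfy this, so Group B.
{habitat=desert, diet=carnivore, mass=45, age=8}: diet is carnivore — fits, so Group A.
{habitat=tundra, diet=carnivore, mass=40, age=17}: diet is carnivore — fits, so Group A.

Group B, Group A, Group A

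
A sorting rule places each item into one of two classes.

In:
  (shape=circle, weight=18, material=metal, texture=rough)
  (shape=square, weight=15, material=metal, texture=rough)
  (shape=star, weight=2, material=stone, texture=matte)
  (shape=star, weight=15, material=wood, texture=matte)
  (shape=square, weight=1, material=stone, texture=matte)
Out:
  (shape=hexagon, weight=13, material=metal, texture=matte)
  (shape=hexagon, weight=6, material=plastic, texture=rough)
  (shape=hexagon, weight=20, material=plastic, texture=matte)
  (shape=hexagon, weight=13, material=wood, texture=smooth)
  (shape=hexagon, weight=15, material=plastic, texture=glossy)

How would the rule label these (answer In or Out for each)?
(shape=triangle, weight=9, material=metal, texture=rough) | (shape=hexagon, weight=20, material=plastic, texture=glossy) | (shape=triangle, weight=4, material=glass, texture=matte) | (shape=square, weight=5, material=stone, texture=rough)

The pattern is that an item is 'In' exactly when: shape is not hexagon.
In: (shape=triangle, weight=9, material=metal, texture=rough), since shape is triangle. Out: (shape=hexagon, weight=20, material=plastic, texture=glossy), since shape is hexagon. In: (shape=triangle, weight=4, material=glass, texture=matte), since shape is triangle. In: (shape=square, weight=5, material=stone, texture=rough), since shape is square.

In, Out, In, In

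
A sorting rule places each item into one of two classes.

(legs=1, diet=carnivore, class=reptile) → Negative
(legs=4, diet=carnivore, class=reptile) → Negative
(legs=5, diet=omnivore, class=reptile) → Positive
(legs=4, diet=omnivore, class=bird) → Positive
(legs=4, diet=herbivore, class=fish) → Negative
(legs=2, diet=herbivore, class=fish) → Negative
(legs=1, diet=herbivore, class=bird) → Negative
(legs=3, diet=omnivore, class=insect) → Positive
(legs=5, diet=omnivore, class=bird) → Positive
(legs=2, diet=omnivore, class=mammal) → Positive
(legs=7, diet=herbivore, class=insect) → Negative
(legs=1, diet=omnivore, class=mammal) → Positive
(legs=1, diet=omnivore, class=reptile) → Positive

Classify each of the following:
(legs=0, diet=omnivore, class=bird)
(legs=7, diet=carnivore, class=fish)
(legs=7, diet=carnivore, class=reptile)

Positive, Negative, Negative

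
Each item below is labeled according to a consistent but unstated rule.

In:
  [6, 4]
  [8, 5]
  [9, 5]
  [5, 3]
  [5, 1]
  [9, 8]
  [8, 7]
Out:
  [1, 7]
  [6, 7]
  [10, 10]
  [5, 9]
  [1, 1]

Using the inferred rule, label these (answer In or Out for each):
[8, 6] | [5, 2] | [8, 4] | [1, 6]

The rule appears to be: first > second.

In, In, In, Out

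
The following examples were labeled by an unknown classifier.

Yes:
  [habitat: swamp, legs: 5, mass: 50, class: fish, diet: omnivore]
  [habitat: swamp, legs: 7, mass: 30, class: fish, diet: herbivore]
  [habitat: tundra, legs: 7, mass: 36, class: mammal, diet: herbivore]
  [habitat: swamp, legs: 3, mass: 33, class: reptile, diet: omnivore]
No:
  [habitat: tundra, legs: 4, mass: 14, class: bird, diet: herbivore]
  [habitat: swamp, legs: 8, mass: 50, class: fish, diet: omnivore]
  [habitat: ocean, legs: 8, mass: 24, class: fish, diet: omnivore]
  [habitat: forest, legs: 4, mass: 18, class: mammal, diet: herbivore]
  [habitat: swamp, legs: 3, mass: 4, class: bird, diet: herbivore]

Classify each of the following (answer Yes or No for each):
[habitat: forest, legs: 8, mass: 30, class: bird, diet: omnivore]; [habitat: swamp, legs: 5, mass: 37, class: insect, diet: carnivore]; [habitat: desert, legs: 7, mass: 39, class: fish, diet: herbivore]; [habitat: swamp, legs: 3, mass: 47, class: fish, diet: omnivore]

The simplest hypothesis consistent with all the labels is: legs ≤ 7 AND mass ≥ 24.

No, Yes, Yes, Yes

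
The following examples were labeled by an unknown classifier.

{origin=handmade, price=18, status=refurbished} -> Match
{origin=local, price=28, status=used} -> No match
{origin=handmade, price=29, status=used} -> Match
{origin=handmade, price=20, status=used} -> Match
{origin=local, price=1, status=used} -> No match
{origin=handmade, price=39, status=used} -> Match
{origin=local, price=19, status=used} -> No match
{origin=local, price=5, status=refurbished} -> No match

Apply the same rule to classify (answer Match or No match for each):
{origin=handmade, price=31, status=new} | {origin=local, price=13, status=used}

Match, No match

'Match' ⟺ origin is handmade.
{origin=handmade, price=31, status=new}: origin is handmade — qualifies, so Match.
{origin=local, price=13, status=used}: origin is local — fails this test, so No match.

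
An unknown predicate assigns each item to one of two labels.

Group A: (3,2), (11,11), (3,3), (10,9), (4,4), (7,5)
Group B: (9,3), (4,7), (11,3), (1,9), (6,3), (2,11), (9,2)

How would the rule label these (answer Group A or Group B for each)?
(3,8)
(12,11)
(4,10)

Group B, Group A, Group B

The distinguishing property — |first − second| ≤ 2 — holds for all the 'Group A' cases and none of the 'Group B' cases.
(3,8): Group B (|3−8| = 5).
(12,11): Group A (|12−11| = 1).
(4,10): Group B (|4−10| = 6).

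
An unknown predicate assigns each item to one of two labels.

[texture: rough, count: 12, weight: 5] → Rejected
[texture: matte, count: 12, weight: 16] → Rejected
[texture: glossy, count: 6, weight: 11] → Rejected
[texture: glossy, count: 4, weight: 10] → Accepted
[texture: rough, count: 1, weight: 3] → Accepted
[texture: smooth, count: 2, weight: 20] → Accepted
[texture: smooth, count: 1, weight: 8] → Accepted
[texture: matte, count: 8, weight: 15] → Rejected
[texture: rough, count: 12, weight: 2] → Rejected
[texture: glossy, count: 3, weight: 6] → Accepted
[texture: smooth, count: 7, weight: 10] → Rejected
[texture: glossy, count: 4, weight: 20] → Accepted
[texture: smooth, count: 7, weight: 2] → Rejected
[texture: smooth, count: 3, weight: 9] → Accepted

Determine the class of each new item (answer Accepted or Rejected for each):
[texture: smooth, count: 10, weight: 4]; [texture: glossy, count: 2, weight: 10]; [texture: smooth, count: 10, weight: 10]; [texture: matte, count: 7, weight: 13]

Rejected, Accepted, Rejected, Rejected

The pattern is that an item is 'Accepted' exactly when: count ≤ 4.
[texture: smooth, count: 10, weight: 4]: Rejected (count = 10).
[texture: glossy, count: 2, weight: 10]: Accepted (count = 2).
[texture: smooth, count: 10, weight: 10]: Rejected (count = 10).
[texture: matte, count: 7, weight: 13]: Rejected (count = 7).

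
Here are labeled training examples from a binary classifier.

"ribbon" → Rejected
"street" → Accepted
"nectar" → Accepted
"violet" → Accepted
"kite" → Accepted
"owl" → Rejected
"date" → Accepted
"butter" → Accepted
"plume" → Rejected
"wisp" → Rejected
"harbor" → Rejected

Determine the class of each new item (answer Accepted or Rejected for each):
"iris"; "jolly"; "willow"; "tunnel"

The pattern is that an item is 'Accepted' exactly when: contains 't'.
"iris": no 't' — does not fit, so Rejected. "jolly": no 't' — does not fit, so Rejected. "willow": no 't' — does not fit, so Rejected. "tunnel": has 't' — meets the rule, so Accepted.

Rejected, Rejected, Rejected, Accepted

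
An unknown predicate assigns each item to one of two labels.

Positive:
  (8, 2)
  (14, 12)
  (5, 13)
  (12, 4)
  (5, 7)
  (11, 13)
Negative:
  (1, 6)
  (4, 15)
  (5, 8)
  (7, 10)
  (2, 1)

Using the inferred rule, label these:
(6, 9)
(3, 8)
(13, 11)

'Positive' ⟺ sum is even.
Negative: (6, 9), since 6+9 = 15. Negative: (3, 8), since 3+8 = 11. Positive: (13, 11), since 13+11 = 24.

Negative, Negative, Positive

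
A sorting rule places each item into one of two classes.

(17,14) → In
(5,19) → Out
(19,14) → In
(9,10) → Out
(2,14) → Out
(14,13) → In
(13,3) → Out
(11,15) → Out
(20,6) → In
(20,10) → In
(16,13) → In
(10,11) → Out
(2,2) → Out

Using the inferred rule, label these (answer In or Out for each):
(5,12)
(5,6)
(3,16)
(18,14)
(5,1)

Out, Out, Out, In, Out

Rule: first ≥ 14. This holds for each 'In' example and fails for each 'Out' one.
(5,12): first 5 — does not fit, so Out.
(5,6): first 5 — does not fit, so Out.
(3,16): first 3 — does not fit, so Out.
(18,14): first 18 — meets the rule, so In.
(5,1): first 5 — does not fit, so Out.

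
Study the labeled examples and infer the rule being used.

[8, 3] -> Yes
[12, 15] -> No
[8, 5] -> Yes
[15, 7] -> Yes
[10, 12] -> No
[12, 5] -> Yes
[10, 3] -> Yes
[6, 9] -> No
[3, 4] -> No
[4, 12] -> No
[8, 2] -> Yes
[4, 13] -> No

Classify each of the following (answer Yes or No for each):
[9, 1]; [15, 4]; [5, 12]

Yes, Yes, No

The distinguishing property — first > second — holds for all the 'Yes' cases and none of the 'No' cases.
[9, 1]: Yes (9 > 1). [15, 4]: Yes (15 > 4). [5, 12]: No (5 < 12).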